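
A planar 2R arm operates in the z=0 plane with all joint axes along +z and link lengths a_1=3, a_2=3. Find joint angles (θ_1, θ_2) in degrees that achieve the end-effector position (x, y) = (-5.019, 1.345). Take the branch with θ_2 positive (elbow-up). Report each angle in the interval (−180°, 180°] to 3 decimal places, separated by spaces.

134.997 60.002

cos θ_2 = (26.9994−3²−3²)/(2·3·3) = 0.5000; θ_2 = 60.0023° (elbow-up)
β = atan2(1.3450,-5.0190) = 164.9983°; ψ = atan2(2.5981,4.4999) = 30.0011°
θ_1 = β − ψ = 134.9971°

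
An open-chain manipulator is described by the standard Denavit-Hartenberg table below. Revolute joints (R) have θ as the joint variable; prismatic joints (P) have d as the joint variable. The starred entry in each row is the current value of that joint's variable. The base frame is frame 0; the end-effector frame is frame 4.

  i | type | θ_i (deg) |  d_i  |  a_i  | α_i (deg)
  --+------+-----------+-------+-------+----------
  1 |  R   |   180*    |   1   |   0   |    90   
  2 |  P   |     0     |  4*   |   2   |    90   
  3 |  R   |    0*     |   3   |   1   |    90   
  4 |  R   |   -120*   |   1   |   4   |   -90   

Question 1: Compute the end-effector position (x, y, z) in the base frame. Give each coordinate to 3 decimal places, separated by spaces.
-1.000 3.000 1.464

after link 1: o_1 = (0.0000, 0.0000, 1.0000)
after link 2: o_2 = (-2.0000, 4.0000, 1.0000)
after link 3: o_3 = (-3.0000, 4.0000, -2.0000)
after link 4: o_4 = (-1.0000, 3.0000, 1.4641)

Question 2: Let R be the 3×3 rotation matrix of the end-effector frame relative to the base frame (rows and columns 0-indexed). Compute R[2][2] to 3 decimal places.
0.500

End-effector z-axis (col 2 of R) = (-0.8660,-0.0000,0.5000)
R[2][2] = 0.5000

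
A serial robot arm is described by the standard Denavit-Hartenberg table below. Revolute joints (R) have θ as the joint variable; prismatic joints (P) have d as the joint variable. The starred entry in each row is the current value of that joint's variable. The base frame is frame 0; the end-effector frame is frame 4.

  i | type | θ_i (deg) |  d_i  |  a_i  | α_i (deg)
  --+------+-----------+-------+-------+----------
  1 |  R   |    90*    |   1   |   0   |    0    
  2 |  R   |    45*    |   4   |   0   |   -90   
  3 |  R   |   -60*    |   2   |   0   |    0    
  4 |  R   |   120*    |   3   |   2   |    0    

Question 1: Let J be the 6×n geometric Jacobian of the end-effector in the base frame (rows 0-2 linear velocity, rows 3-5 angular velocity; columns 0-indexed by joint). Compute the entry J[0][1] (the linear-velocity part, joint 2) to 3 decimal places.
axis z_1 = (0.0000,0.0000,1.0000); lever o_n−o_1 = (-4.2426,-2.8284,2.2679)
cross product → J_v[:, 1] = (2.8284,-4.2426,0.0000)
J_ω[:, 1] = z_1
entry J[0][1] = 2.8284

2.828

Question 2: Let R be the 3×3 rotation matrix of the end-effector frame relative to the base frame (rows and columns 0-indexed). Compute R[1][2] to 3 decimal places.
-0.707

End-effector z-axis (col 2 of R) = (-0.7071,-0.7071,0.0000)
R[1][2] = -0.7071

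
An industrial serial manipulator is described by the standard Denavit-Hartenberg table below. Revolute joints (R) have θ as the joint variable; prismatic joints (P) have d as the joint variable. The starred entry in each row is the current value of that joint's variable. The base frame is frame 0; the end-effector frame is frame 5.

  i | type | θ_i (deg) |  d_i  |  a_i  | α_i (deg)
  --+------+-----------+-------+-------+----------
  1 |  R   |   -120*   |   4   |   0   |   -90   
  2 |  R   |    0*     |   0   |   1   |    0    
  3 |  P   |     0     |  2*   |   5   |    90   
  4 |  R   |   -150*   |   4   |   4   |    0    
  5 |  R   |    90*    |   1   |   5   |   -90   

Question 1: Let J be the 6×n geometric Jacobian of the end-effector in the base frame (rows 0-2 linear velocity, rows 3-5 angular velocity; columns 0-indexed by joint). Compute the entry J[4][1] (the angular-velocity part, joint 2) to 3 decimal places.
axis z_1 = (0.8660,-0.5000,0.0000); lever o_n−o_1 = (-6.2679,-2.1962,5.0000)
cross product → J_v[:, 1] = (-2.5000,-4.3301,-5.0359)
J_ω[:, 1] = z_1
entry J[4][1] = -0.5000

-0.500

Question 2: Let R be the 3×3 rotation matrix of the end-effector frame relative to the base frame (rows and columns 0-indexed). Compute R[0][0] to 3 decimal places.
-1.000

End-effector x-axis (col 0 of R) = (-1.0000,-0.0000,0.0000)
R[0][0] = -1.0000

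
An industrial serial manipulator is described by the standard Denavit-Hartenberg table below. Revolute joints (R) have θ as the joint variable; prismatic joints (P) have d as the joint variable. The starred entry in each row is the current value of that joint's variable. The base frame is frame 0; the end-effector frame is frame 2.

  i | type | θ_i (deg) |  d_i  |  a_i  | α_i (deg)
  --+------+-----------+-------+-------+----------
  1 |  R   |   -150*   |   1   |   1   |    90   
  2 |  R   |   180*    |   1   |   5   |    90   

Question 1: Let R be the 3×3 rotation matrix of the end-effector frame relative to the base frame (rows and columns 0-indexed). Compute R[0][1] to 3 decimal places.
-0.500

End-effector y-axis (col 1 of R) = (-0.5000,0.8660,0.0000)
R[0][1] = -0.5000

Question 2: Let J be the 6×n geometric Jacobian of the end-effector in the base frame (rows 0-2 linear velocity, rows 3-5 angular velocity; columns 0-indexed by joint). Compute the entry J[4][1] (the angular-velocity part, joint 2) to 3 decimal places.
axis z_1 = (-0.5000,0.8660,0.0000); lever o_n−o_1 = (3.8301,3.3660,0.0000)
cross product → J_v[:, 1] = (0.0000,0.0000,-5.0000)
J_ω[:, 1] = z_1
entry J[4][1] = 0.8660

0.866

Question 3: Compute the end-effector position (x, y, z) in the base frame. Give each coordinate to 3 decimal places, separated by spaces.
after link 1: o_1 = (-0.8660, -0.5000, 1.0000)
after link 2: o_2 = (2.9641, 2.8660, 1.0000)

2.964 2.866 1.000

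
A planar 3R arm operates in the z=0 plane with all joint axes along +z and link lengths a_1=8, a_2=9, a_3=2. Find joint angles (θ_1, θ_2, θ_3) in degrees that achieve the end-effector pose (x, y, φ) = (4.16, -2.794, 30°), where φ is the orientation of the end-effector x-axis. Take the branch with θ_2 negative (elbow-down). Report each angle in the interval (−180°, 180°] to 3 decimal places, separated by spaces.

30.001 -150.002 150.001

wrist centre = target − a_3·(cos φ, sin φ) = (2.4279, -3.7940)
cos θ_2 = (20.2894−8²−9²)/(2·8·9) = -0.8660; θ_2 = -150.0024° (elbow-down)
β = atan2(-3.7940,2.4279) = -57.3830°; ψ = atan2(-4.4997,0.2056) = -87.3840°
θ_1 = β − ψ = 30.0010°
θ_3 = φ − θ_1 − θ_2 = 150.0013° (wrapped to (-180°,180°])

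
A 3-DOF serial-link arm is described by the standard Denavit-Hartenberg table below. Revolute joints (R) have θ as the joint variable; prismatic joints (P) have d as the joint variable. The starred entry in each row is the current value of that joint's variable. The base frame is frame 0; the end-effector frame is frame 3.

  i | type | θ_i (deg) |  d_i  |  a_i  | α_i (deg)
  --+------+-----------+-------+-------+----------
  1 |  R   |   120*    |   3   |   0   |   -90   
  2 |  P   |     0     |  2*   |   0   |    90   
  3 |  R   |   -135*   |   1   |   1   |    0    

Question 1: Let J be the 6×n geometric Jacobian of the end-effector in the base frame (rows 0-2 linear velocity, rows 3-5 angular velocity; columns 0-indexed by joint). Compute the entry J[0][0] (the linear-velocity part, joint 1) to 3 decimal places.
1.259

axis z_0 = ẑ; lever o_n−o_0 = (-0.7661,-1.2588,4.0000)
cross product → J_v[:, 0] = (1.2588,-0.7661,0.0000)
J_ω[:, 0] = z_0
entry J[0][0] = 1.2588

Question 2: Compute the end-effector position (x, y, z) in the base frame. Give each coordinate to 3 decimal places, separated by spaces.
-0.766 -1.259 4.000

after link 1: o_1 = (0.0000, 0.0000, 3.0000)
after link 2: o_2 = (-1.7321, -1.0000, 3.0000)
after link 3: o_3 = (-0.7661, -1.2588, 4.0000)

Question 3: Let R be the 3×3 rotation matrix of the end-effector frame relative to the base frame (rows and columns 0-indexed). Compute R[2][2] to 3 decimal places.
1.000

End-effector z-axis (col 2 of R) = (0.0000,0.0000,1.0000)
R[2][2] = 1.0000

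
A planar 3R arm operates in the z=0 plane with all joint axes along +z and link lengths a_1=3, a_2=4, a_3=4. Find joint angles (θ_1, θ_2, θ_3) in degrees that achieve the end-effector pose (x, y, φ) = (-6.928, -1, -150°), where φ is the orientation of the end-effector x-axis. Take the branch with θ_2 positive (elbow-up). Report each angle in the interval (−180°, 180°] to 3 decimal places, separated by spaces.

wrist centre = target − a_3·(cos φ, sin φ) = (-3.4639, 1.0000)
cos θ_2 = (12.9986−3²−4²)/(2·3·4) = -0.5001; θ_2 = 120.0039° (elbow-up)
β = atan2(1.0000,-3.4639) = 163.8970°; ψ = atan2(3.4640,0.9998) = 73.9009°
θ_1 = β − ψ = 89.9961°
θ_3 = φ − θ_1 − θ_2 = 0.0000° (wrapped to (-180°,180°])

89.996 120.004 0.000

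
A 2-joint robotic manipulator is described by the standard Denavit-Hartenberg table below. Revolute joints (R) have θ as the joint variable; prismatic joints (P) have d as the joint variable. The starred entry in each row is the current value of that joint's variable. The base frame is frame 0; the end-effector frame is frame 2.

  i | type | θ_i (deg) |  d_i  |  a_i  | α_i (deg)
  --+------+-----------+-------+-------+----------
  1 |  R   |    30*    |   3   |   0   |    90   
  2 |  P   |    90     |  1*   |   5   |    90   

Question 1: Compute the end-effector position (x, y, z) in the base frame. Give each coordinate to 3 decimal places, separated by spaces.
after link 1: o_1 = (0.0000, 0.0000, 3.0000)
after link 2: o_2 = (0.5000, -0.8660, 8.0000)

0.500 -0.866 8.000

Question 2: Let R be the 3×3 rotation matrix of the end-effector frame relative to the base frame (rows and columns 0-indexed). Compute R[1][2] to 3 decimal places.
End-effector z-axis (col 2 of R) = (0.8660,0.5000,-0.0000)
R[1][2] = 0.5000

0.500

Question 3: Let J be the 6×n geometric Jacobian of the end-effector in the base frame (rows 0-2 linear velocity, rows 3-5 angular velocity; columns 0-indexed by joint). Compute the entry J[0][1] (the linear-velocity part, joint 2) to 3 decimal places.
0.500

prismatic axis z_1 = (0.5000,-0.8660,0.0000)
J_v[:, 1] = z_1; J_ω[:, 1] = (0,0,0)
entry J[0][1] = 0.5000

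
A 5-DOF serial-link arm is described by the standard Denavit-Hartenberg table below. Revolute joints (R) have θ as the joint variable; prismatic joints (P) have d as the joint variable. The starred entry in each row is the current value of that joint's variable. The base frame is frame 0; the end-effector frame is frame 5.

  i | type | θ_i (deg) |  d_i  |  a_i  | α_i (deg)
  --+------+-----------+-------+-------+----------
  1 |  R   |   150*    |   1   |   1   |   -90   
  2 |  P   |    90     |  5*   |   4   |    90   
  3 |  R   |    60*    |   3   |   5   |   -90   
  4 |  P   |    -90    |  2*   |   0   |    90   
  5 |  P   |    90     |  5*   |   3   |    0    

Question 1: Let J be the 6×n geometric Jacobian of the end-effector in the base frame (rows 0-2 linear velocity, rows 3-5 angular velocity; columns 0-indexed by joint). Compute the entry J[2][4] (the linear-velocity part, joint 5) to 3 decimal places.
0.500

prismatic axis z_4 = (0.4330,0.7500,0.5000)
J_v[:, 4] = z_4; J_ω[:, 4] = (0,0,0)
entry J[2][4] = 0.5000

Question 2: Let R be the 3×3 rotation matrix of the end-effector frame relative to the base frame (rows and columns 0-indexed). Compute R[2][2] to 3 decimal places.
0.500

End-effector z-axis (col 2 of R) = (0.4330,0.7500,0.5000)
R[2][2] = 0.5000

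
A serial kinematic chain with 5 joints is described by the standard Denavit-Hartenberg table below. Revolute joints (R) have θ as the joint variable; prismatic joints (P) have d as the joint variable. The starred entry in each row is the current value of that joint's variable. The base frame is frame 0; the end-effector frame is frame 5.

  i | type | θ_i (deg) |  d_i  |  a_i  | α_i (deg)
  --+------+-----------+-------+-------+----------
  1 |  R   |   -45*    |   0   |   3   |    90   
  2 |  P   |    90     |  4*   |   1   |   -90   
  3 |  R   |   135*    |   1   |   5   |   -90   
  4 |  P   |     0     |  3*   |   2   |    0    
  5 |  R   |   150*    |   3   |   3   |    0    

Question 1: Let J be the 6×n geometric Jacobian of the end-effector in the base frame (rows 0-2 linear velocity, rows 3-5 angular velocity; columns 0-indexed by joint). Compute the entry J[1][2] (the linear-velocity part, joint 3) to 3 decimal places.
-5.201

axis z_2 = (-0.7071,0.7071,0.0000); lever o_n−o_2 = (-0.4455,-1.1526,-7.3553)
cross product → J_v[:, 2] = (-5.2010,-5.2010,1.1300)
J_ω[:, 2] = z_2
entry J[1][2] = -5.2010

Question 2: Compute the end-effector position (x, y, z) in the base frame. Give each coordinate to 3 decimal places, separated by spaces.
-1.153 -6.102 -6.355

after link 1: o_1 = (2.1213, -2.1213, 0.0000)
after link 2: o_2 = (-0.7071, -4.9497, 1.0000)
after link 3: o_3 = (1.0858, -1.7426, -2.5355)
after link 4: o_4 = (0.5858, -2.2426, -6.0711)
after link 5: o_5 = (-1.1526, -6.1023, -6.3553)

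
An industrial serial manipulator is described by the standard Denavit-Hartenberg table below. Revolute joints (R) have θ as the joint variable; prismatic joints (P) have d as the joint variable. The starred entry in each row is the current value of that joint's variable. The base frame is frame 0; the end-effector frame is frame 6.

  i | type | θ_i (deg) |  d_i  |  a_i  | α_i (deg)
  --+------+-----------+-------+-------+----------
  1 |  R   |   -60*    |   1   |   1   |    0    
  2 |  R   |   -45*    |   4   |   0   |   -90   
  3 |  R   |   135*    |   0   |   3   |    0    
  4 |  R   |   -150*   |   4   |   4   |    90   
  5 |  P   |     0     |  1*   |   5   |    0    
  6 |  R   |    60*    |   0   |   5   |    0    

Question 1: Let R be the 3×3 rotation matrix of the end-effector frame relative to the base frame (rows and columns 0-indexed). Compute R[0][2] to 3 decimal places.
0.067

End-effector z-axis (col 2 of R) = (0.0670,0.2500,0.9659)
R[0][2] = 0.0670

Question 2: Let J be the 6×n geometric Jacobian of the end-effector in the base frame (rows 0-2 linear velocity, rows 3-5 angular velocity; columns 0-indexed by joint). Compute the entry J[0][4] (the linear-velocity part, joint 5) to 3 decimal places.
prismatic axis z_4 = (0.0670,0.2500,0.9659)
J_v[:, 4] = z_4; J_ω[:, 4] = (0,0,0)
entry J[0][4] = 0.0670

0.067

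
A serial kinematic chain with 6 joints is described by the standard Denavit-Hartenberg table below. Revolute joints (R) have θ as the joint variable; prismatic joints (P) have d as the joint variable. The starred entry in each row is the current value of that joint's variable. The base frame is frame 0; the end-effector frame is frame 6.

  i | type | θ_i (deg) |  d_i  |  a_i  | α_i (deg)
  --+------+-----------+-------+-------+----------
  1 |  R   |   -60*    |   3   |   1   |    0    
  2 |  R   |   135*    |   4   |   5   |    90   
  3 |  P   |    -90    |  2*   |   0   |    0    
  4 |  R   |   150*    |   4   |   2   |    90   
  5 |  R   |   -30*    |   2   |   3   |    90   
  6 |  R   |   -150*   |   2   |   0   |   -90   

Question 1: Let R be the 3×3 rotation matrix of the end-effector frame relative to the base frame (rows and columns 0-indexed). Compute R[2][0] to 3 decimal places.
-0.400

End-effector x-axis (col 0 of R) = (0.2091,-0.8926,-0.3995)
R[2][0] = -0.3995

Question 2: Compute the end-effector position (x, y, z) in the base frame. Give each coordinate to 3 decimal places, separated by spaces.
5.382 6.658 9.116

after link 1: o_1 = (0.5000, -0.8660, 3.0000)
after link 2: o_2 = (1.7941, 3.9636, 7.0000)
after link 3: o_3 = (3.7259, 3.4460, 7.0000)
after link 4: o_4 = (7.8485, 3.3766, 8.7321)
after link 5: o_5 = (7.1841, 6.6927, 9.9821)
after link 6: o_6 = (5.3816, 6.6580, 9.1160)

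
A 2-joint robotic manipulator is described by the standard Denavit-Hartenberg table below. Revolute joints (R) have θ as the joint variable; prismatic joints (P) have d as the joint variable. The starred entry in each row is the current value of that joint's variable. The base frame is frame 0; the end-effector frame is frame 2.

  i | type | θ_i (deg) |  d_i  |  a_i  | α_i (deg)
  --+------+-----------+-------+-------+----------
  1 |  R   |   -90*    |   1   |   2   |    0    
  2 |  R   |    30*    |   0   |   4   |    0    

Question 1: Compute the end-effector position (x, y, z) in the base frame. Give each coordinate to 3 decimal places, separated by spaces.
after link 1: o_1 = (0.0000, -2.0000, 1.0000)
after link 2: o_2 = (2.0000, -5.4641, 1.0000)

2.000 -5.464 1.000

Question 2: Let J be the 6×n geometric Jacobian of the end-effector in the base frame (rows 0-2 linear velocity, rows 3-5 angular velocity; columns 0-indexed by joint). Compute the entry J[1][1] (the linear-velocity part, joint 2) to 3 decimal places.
axis z_1 = (0.0000,0.0000,1.0000); lever o_n−o_1 = (2.0000,-3.4641,0.0000)
cross product → J_v[:, 1] = (3.4641,2.0000,-0.0000)
J_ω[:, 1] = z_1
entry J[1][1] = 2.0000

2.000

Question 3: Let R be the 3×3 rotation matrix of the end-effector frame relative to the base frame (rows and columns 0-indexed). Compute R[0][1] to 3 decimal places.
End-effector y-axis (col 1 of R) = (0.8660,0.5000,0.0000)
R[0][1] = 0.8660

0.866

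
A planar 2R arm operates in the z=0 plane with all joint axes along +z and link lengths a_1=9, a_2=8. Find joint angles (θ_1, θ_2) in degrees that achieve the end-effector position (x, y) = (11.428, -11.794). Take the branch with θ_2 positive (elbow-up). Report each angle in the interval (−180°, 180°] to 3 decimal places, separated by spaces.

-60.004 30.008

cos θ_2 = (269.6976−9²−8²)/(2·9·8) = 0.8660; θ_2 = 30.0080° (elbow-up)
β = atan2(-11.7940,11.4280) = -45.9030°; ψ = atan2(4.0010,15.9276) = 14.1007°
θ_1 = β − ψ = -60.0037°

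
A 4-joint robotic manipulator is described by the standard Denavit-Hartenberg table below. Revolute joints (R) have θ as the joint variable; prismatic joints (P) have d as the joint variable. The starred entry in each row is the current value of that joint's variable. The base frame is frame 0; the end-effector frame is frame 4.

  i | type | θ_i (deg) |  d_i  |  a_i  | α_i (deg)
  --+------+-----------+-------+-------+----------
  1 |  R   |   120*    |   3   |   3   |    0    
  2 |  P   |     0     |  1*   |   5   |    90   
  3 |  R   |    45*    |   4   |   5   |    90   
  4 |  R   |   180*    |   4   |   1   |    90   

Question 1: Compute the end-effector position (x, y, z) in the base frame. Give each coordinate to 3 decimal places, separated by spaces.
-3.364 13.827 4.000

after link 1: o_1 = (-1.5000, 2.5981, 3.0000)
after link 2: o_2 = (-4.0000, 6.9282, 4.0000)
after link 3: o_3 = (-2.3037, 11.9901, 7.5355)
after link 4: o_4 = (-3.3643, 13.8272, 4.0000)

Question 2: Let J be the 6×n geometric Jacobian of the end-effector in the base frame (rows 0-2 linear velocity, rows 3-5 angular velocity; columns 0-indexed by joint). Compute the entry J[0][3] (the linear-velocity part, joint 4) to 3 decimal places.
-0.866

axis z_3 = (-0.3536,0.6124,-0.7071); lever o_n−o_3 = (-1.0607,1.8371,-3.5355)
cross product → J_v[:, 3] = (-0.8660,-0.5000,-0.0000)
J_ω[:, 3] = z_3
entry J[0][3] = -0.8660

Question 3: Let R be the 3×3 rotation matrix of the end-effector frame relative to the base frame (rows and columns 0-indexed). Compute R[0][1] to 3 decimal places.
-0.354

End-effector y-axis (col 1 of R) = (-0.3536,0.6124,-0.7071)
R[0][1] = -0.3536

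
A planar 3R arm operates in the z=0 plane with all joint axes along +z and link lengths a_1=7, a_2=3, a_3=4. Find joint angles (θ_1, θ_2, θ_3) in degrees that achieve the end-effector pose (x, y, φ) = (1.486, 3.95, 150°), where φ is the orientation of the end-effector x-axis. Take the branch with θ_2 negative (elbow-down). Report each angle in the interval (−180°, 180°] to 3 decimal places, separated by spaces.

45.003 -134.991 -120.012

wrist centre = target − a_3·(cos φ, sin φ) = (4.9501, 1.9500)
cos θ_2 = (28.3060−7²−3²)/(2·7·3) = -0.7070; θ_2 = -134.9913° (elbow-down)
β = atan2(1.9500,4.9501) = 21.5010°; ψ = atan2(-2.1216,4.8790) = -23.5019°
θ_1 = β − ψ = 45.0029°
θ_3 = φ − θ_1 − θ_2 = -120.0116° (wrapped to (-180°,180°])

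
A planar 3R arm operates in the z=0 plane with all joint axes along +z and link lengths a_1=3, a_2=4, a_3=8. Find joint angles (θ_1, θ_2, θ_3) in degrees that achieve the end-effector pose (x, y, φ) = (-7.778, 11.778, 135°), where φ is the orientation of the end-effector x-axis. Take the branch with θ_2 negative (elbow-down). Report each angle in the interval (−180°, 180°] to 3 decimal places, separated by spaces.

135.005 -45.010 45.005

wrist centre = target − a_3·(cos φ, sin φ) = (-2.1211, 6.1211)
cos θ_2 = (41.9677−3²−4²)/(2·3·4) = 0.7070; θ_2 = -45.0097° (elbow-down)
β = atan2(6.1211,-2.1211) = 109.1126°; ψ = atan2(-2.8289,5.8279) = -25.8921°
θ_1 = β − ψ = 135.0047°
θ_3 = φ − θ_1 − θ_2 = 45.0050° (wrapped to (-180°,180°])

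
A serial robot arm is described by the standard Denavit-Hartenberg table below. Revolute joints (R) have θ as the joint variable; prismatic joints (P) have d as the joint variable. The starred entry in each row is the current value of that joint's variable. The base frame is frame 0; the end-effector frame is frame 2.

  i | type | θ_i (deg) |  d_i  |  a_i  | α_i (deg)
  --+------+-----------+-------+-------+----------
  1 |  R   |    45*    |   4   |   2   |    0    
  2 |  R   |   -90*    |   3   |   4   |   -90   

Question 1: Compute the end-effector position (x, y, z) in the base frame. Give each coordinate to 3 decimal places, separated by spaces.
after link 1: o_1 = (1.4142, 1.4142, 4.0000)
after link 2: o_2 = (4.2426, -1.4142, 7.0000)

4.243 -1.414 7.000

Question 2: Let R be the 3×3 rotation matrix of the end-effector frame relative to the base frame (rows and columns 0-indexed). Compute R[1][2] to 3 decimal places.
0.707

End-effector z-axis (col 2 of R) = (0.7071,0.7071,0.0000)
R[1][2] = 0.7071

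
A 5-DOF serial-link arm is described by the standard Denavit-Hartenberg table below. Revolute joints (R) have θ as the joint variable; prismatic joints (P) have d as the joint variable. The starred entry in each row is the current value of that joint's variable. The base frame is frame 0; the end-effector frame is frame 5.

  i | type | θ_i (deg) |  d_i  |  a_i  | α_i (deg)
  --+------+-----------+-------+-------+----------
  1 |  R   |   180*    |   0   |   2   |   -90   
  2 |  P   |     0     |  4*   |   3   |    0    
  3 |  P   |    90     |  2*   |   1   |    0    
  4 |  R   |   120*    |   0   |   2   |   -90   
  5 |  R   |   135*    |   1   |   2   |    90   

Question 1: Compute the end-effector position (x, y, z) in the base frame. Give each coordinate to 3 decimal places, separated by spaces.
after link 1: o_1 = (-2.0000, 0.0000, 0.0000)
after link 2: o_2 = (-5.0000, -4.0000, 0.0000)
after link 3: o_3 = (-5.0000, -6.0000, -1.0000)
after link 4: o_4 = (-3.2679, -6.0000, -0.0000)
after link 5: o_5 = (-4.9927, -4.5858, 0.1589)

-4.993 -4.586 0.159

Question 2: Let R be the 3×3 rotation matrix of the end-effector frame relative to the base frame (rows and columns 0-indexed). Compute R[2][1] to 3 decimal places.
End-effector y-axis (col 1 of R) = (-0.5000,0.0000,0.8660)
R[2][1] = 0.8660

0.866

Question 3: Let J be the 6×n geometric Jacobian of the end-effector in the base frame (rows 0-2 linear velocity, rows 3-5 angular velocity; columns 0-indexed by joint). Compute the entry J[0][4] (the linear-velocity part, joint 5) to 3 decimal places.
axis z_4 = (-0.5000,0.0000,0.8660); lever o_n−o_4 = (-1.7247,1.4142,0.1589)
cross product → J_v[:, 4] = (-1.2247,-1.4142,-0.7071)
J_ω[:, 4] = z_4
entry J[0][4] = -1.2247

-1.225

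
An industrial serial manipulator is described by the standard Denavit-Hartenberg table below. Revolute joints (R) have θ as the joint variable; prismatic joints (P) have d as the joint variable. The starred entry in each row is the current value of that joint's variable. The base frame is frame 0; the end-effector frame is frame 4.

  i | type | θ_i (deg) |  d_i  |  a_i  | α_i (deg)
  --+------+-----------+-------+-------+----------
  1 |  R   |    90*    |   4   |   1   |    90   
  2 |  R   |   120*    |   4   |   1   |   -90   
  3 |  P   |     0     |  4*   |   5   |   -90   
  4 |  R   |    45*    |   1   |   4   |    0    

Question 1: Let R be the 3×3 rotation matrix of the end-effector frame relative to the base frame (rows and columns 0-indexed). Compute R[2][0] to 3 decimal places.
0.966

End-effector x-axis (col 0 of R) = (-0.0000,0.2588,0.9659)
R[2][0] = 0.9659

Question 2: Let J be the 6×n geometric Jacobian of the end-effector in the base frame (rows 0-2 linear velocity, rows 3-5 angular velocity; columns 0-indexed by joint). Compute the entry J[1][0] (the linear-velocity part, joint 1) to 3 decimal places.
3.000

axis z_0 = ẑ; lever o_n−o_0 = (3.0000,-4.4288,11.0599)
cross product → J_v[:, 0] = (4.4288,3.0000,-0.0000)
J_ω[:, 0] = z_0
entry J[1][0] = 3.0000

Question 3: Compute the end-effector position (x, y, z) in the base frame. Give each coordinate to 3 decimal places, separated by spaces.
after link 1: o_1 = (0.0000, 1.0000, 4.0000)
after link 2: o_2 = (4.0000, 0.5000, 4.8660)
after link 3: o_3 = (4.0000, -5.4641, 7.1962)
after link 4: o_4 = (3.0000, -4.4288, 11.0599)

3.000 -4.429 11.060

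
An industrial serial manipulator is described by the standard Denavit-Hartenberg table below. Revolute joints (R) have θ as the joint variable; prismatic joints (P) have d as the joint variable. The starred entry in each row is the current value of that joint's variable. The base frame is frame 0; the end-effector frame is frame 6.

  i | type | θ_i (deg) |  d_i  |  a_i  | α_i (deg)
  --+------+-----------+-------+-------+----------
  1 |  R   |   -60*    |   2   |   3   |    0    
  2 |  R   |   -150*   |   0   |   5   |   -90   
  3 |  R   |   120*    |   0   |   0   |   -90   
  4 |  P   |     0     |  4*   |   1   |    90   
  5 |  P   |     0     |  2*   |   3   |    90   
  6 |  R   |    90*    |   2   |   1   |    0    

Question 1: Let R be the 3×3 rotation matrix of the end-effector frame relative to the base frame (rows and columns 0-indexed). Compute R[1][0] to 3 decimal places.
End-effector x-axis (col 0 of R) = (-0.5000,-0.8660,0.0000)
R[1][0] = -0.8660

-0.866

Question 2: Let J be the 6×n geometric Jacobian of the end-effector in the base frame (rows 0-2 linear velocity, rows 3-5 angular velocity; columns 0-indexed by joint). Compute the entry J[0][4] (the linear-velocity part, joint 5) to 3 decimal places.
prismatic axis z_4 = (-0.5000,-0.8660,0.0000)
J_v[:, 4] = z_4; J_ω[:, 4] = (0,0,0)
entry J[0][4] = -0.5000

-0.500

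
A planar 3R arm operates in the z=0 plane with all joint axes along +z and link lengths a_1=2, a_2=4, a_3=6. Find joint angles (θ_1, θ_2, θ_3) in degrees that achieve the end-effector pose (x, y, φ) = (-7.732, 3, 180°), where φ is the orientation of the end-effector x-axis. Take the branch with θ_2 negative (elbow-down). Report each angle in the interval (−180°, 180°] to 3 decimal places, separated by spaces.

wrist centre = target − a_3·(cos φ, sin φ) = (-1.7320, 3.0000)
cos θ_2 = (11.9998−2²−4²)/(2·2·4) = -0.5000; θ_2 = -120.0007° (elbow-down)
β = atan2(3.0000,-1.7320) = 119.9993°; ψ = atan2(-3.4641,-0.0000) = -90.0007°
θ_1 = β − ψ = 210.0000°
θ_3 = φ − θ_1 − θ_2 = 90.0007° (wrapped to (-180°,180°])

-150.000 -120.001 90.001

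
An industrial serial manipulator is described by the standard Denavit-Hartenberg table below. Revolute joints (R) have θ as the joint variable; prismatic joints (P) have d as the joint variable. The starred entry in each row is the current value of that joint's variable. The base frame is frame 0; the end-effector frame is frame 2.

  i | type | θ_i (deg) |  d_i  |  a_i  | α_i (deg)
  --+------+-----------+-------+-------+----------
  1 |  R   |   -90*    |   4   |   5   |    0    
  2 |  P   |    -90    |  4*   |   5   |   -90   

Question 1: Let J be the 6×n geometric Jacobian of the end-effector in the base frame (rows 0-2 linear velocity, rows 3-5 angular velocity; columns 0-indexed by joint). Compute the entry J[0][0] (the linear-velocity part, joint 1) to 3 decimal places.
axis z_0 = ẑ; lever o_n−o_0 = (-5.0000,-5.0000,8.0000)
cross product → J_v[:, 0] = (5.0000,-5.0000,0.0000)
J_ω[:, 0] = z_0
entry J[0][0] = 5.0000

5.000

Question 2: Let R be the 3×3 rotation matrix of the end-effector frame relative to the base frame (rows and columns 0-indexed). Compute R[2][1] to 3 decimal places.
End-effector y-axis (col 1 of R) = (0.0000,-0.0000,-1.0000)
R[2][1] = -1.0000

-1.000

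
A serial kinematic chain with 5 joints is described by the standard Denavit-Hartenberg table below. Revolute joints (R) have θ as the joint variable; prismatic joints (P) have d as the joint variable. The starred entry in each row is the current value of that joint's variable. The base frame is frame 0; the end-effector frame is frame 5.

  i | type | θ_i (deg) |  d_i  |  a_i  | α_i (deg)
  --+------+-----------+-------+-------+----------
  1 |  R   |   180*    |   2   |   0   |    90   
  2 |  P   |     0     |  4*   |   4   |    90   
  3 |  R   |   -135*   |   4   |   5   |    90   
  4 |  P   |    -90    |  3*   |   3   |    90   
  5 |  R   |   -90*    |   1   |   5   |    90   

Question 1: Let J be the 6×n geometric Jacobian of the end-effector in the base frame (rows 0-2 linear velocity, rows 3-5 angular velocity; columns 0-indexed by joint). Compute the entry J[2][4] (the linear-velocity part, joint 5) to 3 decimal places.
axis z_4 = (-0.7071,0.7071,0.0000); lever o_n−o_4 = (-4.2426,-2.8284,0.0000)
cross product → J_v[:, 4] = (0.0000,-0.0000,5.0000)
J_ω[:, 4] = z_4
entry J[2][4] = 5.0000

5.000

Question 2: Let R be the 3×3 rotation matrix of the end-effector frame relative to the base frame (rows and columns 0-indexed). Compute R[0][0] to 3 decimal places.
-0.707

End-effector x-axis (col 0 of R) = (-0.7071,-0.7071,0.0000)
R[0][0] = -0.7071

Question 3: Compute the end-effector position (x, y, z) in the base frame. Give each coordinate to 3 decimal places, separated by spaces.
after link 1: o_1 = (0.0000, 0.0000, 2.0000)
after link 2: o_2 = (-4.0000, 4.0000, 2.0000)
after link 3: o_3 = (-0.4645, 0.4645, -2.0000)
after link 4: o_4 = (1.6569, 2.5858, 1.0000)
after link 5: o_5 = (-2.5858, -0.2426, 1.0000)

-2.586 -0.243 1.000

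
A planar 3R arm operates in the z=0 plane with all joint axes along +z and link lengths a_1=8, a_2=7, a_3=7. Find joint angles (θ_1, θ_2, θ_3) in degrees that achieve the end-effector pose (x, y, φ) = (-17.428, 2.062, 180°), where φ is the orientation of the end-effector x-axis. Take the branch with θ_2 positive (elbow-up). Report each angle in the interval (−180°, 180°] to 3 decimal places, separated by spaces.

wrist centre = target − a_3·(cos φ, sin φ) = (-10.4280, 2.0620)
cos θ_2 = (112.9950−8²−7²)/(2·8·7) = -0.0000; θ_2 = 90.0025° (elbow-up)
β = atan2(2.0620,-10.4280) = 168.8148°; ψ = atan2(7.0000,7.9997) = 41.1870°
θ_1 = β − ψ = 127.6278°
θ_3 = φ − θ_1 − θ_2 = -37.6303° (wrapped to (-180°,180°])

127.628 90.003 -37.630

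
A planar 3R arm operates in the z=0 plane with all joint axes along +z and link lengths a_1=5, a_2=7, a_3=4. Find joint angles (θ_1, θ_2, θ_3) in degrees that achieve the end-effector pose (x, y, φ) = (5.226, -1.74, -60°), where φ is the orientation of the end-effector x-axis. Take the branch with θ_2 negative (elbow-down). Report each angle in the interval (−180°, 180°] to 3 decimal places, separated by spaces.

135.001 -149.998 -45.003

wrist centre = target − a_3·(cos φ, sin φ) = (3.2260, 1.7241)
cos θ_2 = (13.3796−5²−7²)/(2·5·7) = -0.8660; θ_2 = -149.9977° (elbow-down)
β = atan2(1.7241,3.2260) = 28.1218°; ψ = atan2(-3.5002,-1.0620) = -106.8788°
θ_1 = β − ψ = 135.0006°
θ_3 = φ − θ_1 − θ_2 = -45.0029° (wrapped to (-180°,180°])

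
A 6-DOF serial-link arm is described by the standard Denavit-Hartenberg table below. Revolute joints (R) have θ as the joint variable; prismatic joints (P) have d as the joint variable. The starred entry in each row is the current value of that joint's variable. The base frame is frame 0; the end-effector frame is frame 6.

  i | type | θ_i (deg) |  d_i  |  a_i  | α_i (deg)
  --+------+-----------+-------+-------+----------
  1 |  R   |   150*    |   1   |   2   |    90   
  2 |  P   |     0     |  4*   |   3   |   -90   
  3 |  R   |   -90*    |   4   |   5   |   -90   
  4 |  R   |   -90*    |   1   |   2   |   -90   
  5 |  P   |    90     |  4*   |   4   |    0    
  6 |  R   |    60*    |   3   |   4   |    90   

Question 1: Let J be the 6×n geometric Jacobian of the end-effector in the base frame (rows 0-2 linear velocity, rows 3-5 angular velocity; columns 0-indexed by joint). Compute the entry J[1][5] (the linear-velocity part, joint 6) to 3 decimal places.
1.732

axis z_5 = (0.5000,0.8660,-0.0000); lever o_n−o_5 = (3.2321,1.5981,-3.4641)
cross product → J_v[:, 5] = (-3.0000,1.7321,-2.0000)
J_ω[:, 5] = z_5
entry J[1][5] = 1.7321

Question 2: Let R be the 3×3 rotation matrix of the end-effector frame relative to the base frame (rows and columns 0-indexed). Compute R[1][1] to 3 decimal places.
End-effector y-axis (col 1 of R) = (0.5000,0.8660,-0.0000)
R[1][1] = 0.8660

0.866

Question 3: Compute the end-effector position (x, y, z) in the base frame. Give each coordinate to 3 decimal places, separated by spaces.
after link 1: o_1 = (-1.7321, 1.0000, 1.0000)
after link 2: o_2 = (-2.3301, 5.9641, 1.0000)
after link 3: o_3 = (0.1699, 10.2942, 5.0000)
after link 4: o_4 = (-0.6962, 10.7942, 7.0000)
after link 5: o_5 = (4.7679, 12.2583, 7.0000)
after link 6: o_6 = (8.0000, 13.8564, 3.5359)

8.000 13.856 3.536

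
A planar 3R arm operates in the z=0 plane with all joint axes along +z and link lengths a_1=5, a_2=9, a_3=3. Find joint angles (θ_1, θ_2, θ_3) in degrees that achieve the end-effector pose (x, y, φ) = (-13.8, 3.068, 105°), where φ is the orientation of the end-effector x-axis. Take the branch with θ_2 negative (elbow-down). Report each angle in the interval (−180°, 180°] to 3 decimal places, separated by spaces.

-151.501 -44.998 -58.501

wrist centre = target − a_3·(cos φ, sin φ) = (-13.0235, 0.1702)
cos θ_2 = (169.6416−5²−9²)/(2·5·9) = 0.7071; θ_2 = -44.9982° (elbow-down)
β = atan2(0.1702,-13.0235) = 179.2512°; ψ = atan2(-6.3638,11.3642) = -29.2482°
θ_1 = β − ψ = 208.4993°
θ_3 = φ − θ_1 − θ_2 = -58.5012° (wrapped to (-180°,180°])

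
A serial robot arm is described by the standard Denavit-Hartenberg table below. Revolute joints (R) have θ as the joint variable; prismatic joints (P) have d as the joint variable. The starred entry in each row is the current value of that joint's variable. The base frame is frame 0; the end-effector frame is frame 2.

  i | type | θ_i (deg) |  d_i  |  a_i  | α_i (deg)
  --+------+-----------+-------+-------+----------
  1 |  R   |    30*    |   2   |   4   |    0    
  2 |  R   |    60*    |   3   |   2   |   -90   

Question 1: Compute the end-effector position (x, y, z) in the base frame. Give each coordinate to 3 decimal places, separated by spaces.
3.464 4.000 5.000

after link 1: o_1 = (3.4641, 2.0000, 2.0000)
after link 2: o_2 = (3.4641, 4.0000, 5.0000)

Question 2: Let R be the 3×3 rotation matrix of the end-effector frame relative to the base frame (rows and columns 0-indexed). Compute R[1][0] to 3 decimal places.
1.000

End-effector x-axis (col 0 of R) = (0.0000,1.0000,0.0000)
R[1][0] = 1.0000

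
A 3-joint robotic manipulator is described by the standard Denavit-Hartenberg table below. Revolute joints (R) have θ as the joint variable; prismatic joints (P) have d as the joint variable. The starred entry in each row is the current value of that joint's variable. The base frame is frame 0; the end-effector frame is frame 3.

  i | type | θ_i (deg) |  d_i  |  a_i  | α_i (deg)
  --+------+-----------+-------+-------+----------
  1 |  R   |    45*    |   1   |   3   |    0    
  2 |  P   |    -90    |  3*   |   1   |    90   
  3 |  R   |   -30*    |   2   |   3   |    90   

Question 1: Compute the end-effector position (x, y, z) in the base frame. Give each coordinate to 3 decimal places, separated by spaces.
after link 1: o_1 = (2.1213, 2.1213, 1.0000)
after link 2: o_2 = (2.8284, 1.4142, 4.0000)
after link 3: o_3 = (3.2513, -1.8371, 2.5000)

3.251 -1.837 2.500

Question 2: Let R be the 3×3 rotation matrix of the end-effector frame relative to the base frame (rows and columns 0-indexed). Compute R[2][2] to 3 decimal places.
End-effector z-axis (col 2 of R) = (-0.3536,0.3536,-0.8660)
R[2][2] = -0.8660

-0.866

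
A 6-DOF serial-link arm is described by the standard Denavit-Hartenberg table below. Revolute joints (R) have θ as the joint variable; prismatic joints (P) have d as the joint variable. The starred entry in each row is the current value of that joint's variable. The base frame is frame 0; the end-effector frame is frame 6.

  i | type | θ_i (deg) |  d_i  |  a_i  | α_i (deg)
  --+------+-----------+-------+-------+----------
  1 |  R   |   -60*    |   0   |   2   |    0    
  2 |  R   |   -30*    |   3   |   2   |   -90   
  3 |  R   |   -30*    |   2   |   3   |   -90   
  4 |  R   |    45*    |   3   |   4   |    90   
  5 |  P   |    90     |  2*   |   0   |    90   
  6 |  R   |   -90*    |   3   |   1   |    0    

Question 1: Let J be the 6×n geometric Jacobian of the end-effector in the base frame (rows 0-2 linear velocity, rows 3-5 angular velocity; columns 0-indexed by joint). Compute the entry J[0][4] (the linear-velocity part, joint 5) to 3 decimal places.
0.707

prismatic axis z_4 = (0.7071,-0.6124,0.3536)
J_v[:, 4] = z_4; J_ω[:, 4] = (0,0,0)
entry J[0][4] = 0.7071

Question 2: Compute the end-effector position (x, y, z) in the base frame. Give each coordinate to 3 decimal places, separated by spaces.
after link 1: o_1 = (1.0000, -1.7321, 0.0000)
after link 2: o_2 = (1.0000, -3.7321, 3.0000)
after link 3: o_3 = (3.0000, -6.3301, 4.5000)
after link 4: o_4 = (0.1716, -10.2796, 3.3161)
after link 5: o_5 = (1.5858, -11.5044, 4.0232)
after link 6: o_6 = (-1.2426, -12.7291, 4.7304)

-1.243 -12.729 4.730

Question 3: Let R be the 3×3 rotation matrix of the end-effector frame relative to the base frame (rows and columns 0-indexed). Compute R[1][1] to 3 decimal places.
-0.500

End-effector y-axis (col 1 of R) = (0.0000,-0.5000,-0.8660)
R[1][1] = -0.5000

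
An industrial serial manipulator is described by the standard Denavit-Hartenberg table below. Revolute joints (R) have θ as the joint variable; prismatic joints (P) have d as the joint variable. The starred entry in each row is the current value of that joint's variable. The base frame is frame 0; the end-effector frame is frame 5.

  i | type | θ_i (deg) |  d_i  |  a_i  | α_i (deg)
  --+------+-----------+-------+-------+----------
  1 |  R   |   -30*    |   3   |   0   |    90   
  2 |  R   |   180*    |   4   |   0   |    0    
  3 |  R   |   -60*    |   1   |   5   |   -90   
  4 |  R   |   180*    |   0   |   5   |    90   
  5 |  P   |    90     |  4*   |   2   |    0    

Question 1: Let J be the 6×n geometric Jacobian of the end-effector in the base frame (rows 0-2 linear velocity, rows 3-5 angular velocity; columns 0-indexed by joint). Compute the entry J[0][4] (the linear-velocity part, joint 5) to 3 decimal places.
prismatic axis z_4 = (0.5000,0.8660,-0.0000)
J_v[:, 4] = z_4; J_ω[:, 4] = (0,0,0)
entry J[0][4] = 0.5000

0.500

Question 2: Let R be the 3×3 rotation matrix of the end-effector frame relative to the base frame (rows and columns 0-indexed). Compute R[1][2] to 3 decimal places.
End-effector z-axis (col 2 of R) = (0.5000,0.8660,-0.0000)
R[1][2] = 0.8660

0.866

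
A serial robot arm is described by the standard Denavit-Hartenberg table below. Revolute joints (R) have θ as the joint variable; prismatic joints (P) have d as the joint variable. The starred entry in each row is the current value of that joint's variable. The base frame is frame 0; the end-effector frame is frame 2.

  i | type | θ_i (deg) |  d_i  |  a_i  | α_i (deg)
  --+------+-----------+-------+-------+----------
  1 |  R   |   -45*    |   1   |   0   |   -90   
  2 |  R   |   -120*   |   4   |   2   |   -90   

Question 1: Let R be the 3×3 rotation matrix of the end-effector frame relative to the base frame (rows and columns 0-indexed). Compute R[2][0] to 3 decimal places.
End-effector x-axis (col 0 of R) = (-0.3536,0.3536,0.8660)
R[2][0] = 0.8660

0.866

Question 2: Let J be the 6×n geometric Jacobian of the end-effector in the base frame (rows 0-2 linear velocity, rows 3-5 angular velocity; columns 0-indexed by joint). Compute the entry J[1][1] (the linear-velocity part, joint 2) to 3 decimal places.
-1.225

axis z_1 = (0.7071,0.7071,0.0000); lever o_n−o_1 = (2.1213,3.5355,1.7321)
cross product → J_v[:, 1] = (1.2247,-1.2247,1.0000)
J_ω[:, 1] = z_1
entry J[1][1] = -1.2247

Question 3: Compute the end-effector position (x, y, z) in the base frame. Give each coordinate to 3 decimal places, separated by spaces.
after link 1: o_1 = (0.0000, 0.0000, 1.0000)
after link 2: o_2 = (2.1213, 3.5355, 2.7321)

2.121 3.536 2.732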